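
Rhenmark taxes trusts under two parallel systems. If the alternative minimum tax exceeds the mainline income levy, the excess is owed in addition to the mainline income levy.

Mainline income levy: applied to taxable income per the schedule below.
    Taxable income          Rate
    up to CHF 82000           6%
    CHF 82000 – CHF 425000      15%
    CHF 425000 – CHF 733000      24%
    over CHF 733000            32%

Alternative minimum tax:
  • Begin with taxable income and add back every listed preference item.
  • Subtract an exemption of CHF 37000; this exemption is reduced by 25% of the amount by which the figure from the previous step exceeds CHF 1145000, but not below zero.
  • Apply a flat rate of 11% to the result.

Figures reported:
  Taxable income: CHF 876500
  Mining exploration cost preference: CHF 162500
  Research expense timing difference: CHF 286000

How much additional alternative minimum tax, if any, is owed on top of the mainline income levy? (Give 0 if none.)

Alternative minimum tax:
  Adjusted income: CHF 876500 + CHF 162500 + CHF 286000 = CHF 1325000
  Exemption: 25% × (CHF 1325000 − CHF 1145000) = CHF 45000 ≥ CHF 37000, so the exemption is fully phased out
  Base: CHF 1325000 − CHF 0 = CHF 1325000
  CHF 1325000 × 11% = CHF 145750

Mainline income levy:
  CHF 82000 × 6% = CHF 4920
  CHF 343000 × 15% = CHF 51450
  CHF 308000 × 24% = CHF 73920
  CHF 143500 × 32% = CHF 45920
  → CHF 176210

CHF 145750 ≤ CHF 176210, so no add-on is due.

CHF 0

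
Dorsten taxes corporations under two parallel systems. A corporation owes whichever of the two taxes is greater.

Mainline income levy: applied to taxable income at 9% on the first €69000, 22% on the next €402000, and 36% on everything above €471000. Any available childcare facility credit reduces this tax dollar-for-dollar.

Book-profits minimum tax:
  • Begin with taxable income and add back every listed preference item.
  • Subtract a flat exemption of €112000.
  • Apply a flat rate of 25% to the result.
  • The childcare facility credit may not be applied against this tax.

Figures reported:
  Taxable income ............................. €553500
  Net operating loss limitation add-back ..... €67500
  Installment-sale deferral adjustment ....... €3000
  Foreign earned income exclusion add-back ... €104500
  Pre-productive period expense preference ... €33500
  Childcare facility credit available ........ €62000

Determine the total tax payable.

Mainline income levy:
  €69000 × 9% = €6210
  €402000 × 22% = €88440
  €82500 × 36% = €29700
  → €124350
  Less childcare facility credit €62000 → €62350

Book-profits minimum tax:
  Adjusted income: €553500 + €67500 + €3000 + €104500 + €33500 = €762000
  Less exemption €112000 → base €650000
  €650000 × 25% = €162500

€162500 > €62350, so the book-profits minimum tax is the binding amount.

€162500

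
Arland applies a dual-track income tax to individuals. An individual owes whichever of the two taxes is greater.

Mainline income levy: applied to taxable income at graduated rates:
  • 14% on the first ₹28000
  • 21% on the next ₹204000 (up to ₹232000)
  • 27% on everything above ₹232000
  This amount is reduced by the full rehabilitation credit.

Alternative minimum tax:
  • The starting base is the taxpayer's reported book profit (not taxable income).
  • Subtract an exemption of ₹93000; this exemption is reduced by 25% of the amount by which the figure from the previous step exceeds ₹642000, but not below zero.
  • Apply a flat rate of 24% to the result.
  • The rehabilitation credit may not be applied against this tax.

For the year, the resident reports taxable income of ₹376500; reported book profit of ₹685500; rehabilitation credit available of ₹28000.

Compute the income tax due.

₹144810

Mainline income levy:
  ₹28000 × 14% = ₹3920
  ₹204000 × 21% = ₹42840
  ₹144500 × 27% = ₹39015
  → ₹85775
  Less rehabilitation credit ₹28000 → ₹57775

Alternative minimum tax:
  Base (reported book profit): ₹685500
  Exemption: ₹93000 − 25% × (₹685500 − ₹642000) = ₹93000 − ₹10875 = ₹82125
  Base: ₹685500 − ₹82125 = ₹603375
  ₹603375 × 24% = ₹144810

₹144810 > ₹57775, so the alternative minimum tax is the binding amount.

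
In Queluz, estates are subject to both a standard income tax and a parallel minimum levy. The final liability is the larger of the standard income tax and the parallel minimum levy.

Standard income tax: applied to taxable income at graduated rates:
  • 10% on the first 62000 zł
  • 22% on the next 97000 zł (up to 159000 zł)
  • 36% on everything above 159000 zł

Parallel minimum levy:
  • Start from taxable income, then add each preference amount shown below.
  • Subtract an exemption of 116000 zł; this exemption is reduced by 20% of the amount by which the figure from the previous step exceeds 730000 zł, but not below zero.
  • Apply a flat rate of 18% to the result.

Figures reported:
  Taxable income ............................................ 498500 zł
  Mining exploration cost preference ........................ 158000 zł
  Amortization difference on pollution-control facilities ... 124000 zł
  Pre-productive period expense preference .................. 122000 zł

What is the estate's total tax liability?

Parallel minimum levy:
  Adjusted income: 498500 zł + 158000 zł + 124000 zł + 122000 zł = 902500 zł
  Exemption: 116000 zł − 20% × (902500 zł − 730000 zł) = 116000 zł − 34500 zł = 81500 zł
  Base: 902500 zł − 81500 zł = 821000 zł
  821000 zł × 18% = 147780 zł

Standard income tax:
  62000 zł × 10% = 6200 zł
  97000 zł × 22% = 21340 zł
  339500 zł × 36% = 122220 zł
  → 149760 zł

149760 zł > 147780 zł, so the standard income tax governs.

149760 zł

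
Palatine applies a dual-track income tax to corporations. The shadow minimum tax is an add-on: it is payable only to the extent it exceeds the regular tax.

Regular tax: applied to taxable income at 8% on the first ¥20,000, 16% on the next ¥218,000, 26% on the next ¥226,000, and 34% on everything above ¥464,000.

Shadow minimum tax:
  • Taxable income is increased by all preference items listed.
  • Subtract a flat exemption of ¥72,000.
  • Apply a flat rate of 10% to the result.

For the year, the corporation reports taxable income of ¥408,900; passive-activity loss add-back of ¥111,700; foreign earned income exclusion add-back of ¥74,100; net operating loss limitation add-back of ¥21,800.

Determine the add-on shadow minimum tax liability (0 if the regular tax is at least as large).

Shadow minimum tax:
  Adjusted income: ¥408,900 + ¥111,700 + ¥74,100 + ¥21,800 = ¥616,500
  Less exemption ¥72,000 → base ¥544,500
  ¥544,500 × 10% = ¥54,450

Regular tax:
  ¥20,000 × 8% = ¥1,600
  ¥218,000 × 16% = ¥34,880
  ¥170,900 × 26% = ¥44,434
  → ¥80,914

¥54,450 ≤ ¥80,914, so no add-on is due.

¥0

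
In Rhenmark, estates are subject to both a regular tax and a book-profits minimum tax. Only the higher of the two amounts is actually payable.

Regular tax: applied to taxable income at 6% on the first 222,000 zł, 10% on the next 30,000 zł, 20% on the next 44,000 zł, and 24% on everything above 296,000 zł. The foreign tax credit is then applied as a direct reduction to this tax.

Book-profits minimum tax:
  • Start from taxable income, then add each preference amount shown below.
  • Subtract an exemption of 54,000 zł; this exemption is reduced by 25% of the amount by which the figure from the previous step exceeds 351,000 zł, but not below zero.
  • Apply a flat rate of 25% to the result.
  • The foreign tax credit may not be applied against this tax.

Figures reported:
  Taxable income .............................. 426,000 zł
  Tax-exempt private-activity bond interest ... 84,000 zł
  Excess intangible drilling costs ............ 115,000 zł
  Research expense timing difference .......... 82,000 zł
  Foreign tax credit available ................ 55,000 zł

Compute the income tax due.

Book-profits minimum tax:
  Adjusted income: 426,000 zł + 84,000 zł + 115,000 zł + 82,000 zł = 707,000 zł
  Exemption: 25% × (707,000 zł − 351,000 zł) = 89,000 zł ≥ 54,000 zł, so the exemption is fully phased out
  Base: 707,000 zł − 0 zł = 707,000 zł
  707,000 zł × 25% = 176,750 zł

Regular tax:
  222,000 zł × 6% = 13,320 zł
  30,000 zł × 10% = 3,000 zł
  44,000 zł × 20% = 8,800 zł
  130,000 zł × 24% = 31,200 zł
  → 56,320 zł
  Less foreign tax credit 55,000 zł → 1,320 zł

176,750 zł > 1,320 zł, so the book-profits minimum tax is the binding amount.

176,750 zł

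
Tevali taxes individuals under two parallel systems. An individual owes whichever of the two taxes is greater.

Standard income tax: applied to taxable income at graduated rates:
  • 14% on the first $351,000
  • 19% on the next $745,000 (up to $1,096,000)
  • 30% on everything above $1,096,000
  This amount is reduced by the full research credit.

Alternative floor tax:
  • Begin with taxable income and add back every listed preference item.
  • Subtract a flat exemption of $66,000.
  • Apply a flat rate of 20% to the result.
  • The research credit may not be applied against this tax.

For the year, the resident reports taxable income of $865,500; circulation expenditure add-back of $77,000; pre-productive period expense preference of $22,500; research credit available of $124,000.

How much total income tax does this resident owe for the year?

Standard income tax:
  $351,000 × 14% = $49,140
  $514,500 × 19% = $97,755
  → $146,895
  Less research credit $124,000 → $22,895

Alternative floor tax:
  Adjusted income: $865,500 + $77,000 + $22,500 = $965,000
  Less exemption $66,000 → base $899,000
  $899,000 × 20% = $179,800

$179,800 > $22,895, so the alternative floor tax is the binding amount.

$179,800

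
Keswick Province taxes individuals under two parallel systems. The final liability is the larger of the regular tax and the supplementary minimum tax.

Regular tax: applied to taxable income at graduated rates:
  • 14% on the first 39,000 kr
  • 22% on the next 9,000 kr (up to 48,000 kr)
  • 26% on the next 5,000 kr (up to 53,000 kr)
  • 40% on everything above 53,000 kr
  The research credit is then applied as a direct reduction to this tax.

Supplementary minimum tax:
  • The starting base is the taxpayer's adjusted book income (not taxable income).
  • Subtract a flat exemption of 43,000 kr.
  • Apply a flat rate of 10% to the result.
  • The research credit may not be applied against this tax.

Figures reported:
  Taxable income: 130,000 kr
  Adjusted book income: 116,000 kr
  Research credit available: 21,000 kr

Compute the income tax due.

18,540 kr

Supplementary minimum tax:
  Base (adjusted book income): 116,000 kr
  Less exemption 43,000 kr → base 73,000 kr
  73,000 kr × 10% = 7,300 kr

Regular tax:
  39,000 kr × 14% = 5,460 kr
  9,000 kr × 22% = 1,980 kr
  5,000 kr × 26% = 1,300 kr
  77,000 kr × 40% = 30,800 kr
  → 39,540 kr
  Less research credit 21,000 kr → 18,540 kr

18,540 kr > 7,300 kr, so the regular tax governs.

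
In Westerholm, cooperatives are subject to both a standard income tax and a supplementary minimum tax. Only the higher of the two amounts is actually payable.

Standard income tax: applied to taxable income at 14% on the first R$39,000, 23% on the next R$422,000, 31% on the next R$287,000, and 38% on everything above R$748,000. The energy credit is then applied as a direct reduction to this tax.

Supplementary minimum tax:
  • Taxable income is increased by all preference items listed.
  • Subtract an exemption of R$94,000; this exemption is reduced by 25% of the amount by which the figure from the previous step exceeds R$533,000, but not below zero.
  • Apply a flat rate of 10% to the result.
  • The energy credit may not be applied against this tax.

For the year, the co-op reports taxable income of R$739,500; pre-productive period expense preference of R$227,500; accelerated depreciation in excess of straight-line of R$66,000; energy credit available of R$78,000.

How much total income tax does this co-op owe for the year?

Supplementary minimum tax:
  Adjusted income: R$739,500 + R$227,500 + R$66,000 = R$1,033,000
  Exemption: 25% × (R$1,033,000 − R$533,000) = R$125,000 ≥ R$94,000, so the exemption is fully phased out
  Base: R$1,033,000 − R$0 = R$1,033,000
  R$1,033,000 × 10% = R$103,300

Standard income tax:
  R$39,000 × 14% = R$5,460
  R$422,000 × 23% = R$97,060
  R$278,500 × 31% = R$86,335
  → R$188,855
  Less energy credit R$78,000 → R$110,855

R$110,855 > R$103,300, so the standard income tax governs.

R$110,855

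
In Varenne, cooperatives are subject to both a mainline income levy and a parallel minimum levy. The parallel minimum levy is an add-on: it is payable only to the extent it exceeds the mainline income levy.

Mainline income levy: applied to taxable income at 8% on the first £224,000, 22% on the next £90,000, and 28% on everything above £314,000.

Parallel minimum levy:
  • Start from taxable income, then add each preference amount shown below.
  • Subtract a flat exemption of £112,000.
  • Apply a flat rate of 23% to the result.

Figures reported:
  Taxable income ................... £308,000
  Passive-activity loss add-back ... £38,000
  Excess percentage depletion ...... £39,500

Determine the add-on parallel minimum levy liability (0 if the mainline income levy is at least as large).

£26,505

Parallel minimum levy:
  Adjusted income: £308,000 + £38,000 + £39,500 = £385,500
  Less exemption £112,000 → base £273,500
  £273,500 × 23% = £62,905

Mainline income levy:
  £224,000 × 8% = £17,920
  £84,000 × 22% = £18,480
  → £36,400

Excess of parallel minimum levy over mainline income levy: £62,905 − £36,400 = £26,505.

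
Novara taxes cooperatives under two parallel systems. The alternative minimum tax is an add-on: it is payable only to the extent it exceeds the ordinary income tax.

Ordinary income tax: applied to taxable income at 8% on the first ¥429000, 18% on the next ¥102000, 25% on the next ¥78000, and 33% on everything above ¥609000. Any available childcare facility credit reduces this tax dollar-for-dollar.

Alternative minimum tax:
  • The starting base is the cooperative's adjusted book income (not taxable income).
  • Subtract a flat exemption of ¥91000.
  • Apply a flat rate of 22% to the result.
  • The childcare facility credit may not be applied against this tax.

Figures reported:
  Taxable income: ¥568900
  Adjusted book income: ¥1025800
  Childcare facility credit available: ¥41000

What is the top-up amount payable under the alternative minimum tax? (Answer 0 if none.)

Ordinary income tax:
  ¥429000 × 8% = ¥34320
  ¥102000 × 18% = ¥18360
  ¥37900 × 25% = ¥9475
  → ¥62155
  Less childcare facility credit ¥41000 → ¥21155

Alternative minimum tax:
  Base (adjusted book income): ¥1025800
  Less exemption ¥91000 → base ¥934800
  ¥934800 × 22% = ¥205656

Excess of alternative minimum tax over ordinary income tax: ¥205656 − ¥21155 = ¥184501.

¥184501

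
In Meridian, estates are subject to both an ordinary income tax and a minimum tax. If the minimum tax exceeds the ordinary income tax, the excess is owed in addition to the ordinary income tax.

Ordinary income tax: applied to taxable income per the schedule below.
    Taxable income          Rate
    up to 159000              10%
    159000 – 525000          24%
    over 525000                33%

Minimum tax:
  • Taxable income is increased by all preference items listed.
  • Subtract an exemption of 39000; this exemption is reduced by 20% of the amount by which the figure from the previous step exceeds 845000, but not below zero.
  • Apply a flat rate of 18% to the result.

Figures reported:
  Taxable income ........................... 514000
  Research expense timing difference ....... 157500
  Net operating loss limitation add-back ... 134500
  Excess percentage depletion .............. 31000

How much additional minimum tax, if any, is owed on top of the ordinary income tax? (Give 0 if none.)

42540

Ordinary income tax:
  159000 × 10% = 15900
  355000 × 24% = 85200
  → 101100

Minimum tax:
  Adjusted income: 514000 + 157500 + 134500 + 31000 = 837000
  Exemption: 837000 ≤ 845000, so full 39000 applies
  Base: 837000 − 39000 = 798000
  798000 × 18% = 143640

Excess of minimum tax over ordinary income tax: 143640 − 101100 = 42540.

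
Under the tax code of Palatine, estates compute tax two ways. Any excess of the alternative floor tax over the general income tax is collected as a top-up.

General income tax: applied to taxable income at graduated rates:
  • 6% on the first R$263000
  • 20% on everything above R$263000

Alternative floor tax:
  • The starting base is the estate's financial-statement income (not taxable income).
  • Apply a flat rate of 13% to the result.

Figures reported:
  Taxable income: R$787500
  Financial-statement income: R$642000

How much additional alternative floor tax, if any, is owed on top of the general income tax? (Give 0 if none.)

R$0

General income tax:
  R$263000 × 6% = R$15780
  R$524500 × 20% = R$104900
  → R$120680

Alternative floor tax:
  Base (financial-statement income): R$642000
  R$642000 × 13% = R$83460

R$83460 ≤ R$120680, so no add-on is due.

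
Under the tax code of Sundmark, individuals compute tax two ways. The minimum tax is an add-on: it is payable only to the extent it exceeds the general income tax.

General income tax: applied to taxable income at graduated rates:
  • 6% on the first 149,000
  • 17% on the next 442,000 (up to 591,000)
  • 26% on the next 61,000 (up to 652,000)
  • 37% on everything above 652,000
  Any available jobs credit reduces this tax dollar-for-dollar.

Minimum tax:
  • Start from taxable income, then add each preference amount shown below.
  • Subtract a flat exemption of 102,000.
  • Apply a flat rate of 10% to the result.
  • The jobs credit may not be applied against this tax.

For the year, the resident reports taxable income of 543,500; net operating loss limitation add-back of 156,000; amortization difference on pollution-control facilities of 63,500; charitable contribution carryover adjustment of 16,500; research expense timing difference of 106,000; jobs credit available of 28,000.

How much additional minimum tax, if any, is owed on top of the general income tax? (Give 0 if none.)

Minimum tax:
  Adjusted income: 543,500 + 156,000 + 63,500 + 16,500 + 106,000 = 885,500
  Less exemption 102,000 → base 783,500
  783,500 × 10% = 78,350

General income tax:
  149,000 × 6% = 8,940
  394,500 × 17% = 67,065
  → 76,005
  Less jobs credit 28,000 → 48,005

Excess of minimum tax over general income tax: 78,350 − 48,005 = 30,345.

30,345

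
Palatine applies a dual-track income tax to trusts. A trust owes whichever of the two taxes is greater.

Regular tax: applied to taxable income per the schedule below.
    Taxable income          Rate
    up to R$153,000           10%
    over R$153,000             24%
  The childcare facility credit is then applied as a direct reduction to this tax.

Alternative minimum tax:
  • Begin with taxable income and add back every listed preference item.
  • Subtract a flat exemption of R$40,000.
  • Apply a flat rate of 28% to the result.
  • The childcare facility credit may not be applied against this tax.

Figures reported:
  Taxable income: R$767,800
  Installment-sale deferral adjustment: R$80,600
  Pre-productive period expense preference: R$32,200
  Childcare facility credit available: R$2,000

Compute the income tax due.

R$235,368

Alternative minimum tax:
  Adjusted income: R$767,800 + R$80,600 + R$32,200 = R$880,600
  Less exemption R$40,000 → base R$840,600
  R$840,600 × 28% = R$235,368

Regular tax:
  R$153,000 × 10% = R$15,300
  R$614,800 × 24% = R$147,552
  → R$162,852
  Less childcare facility credit R$2,000 → R$160,852

R$235,368 > R$160,852, so the alternative minimum tax is the binding amount.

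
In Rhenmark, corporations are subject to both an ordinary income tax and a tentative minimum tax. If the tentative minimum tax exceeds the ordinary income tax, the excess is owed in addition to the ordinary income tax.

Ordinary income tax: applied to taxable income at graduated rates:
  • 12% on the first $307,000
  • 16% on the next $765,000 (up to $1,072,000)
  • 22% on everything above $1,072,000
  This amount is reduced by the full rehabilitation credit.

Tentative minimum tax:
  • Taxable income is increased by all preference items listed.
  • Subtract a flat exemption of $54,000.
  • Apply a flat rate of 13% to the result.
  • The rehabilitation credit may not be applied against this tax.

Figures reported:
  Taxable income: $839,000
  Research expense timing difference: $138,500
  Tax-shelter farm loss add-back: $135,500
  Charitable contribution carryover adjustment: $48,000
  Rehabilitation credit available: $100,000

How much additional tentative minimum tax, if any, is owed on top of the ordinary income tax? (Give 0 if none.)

$121,950

Tentative minimum tax:
  Adjusted income: $839,000 + $138,500 + $135,500 + $48,000 = $1,161,000
  Less exemption $54,000 → base $1,107,000
  $1,107,000 × 13% = $143,910

Ordinary income tax:
  $307,000 × 12% = $36,840
  $532,000 × 16% = $85,120
  → $121,960
  Less rehabilitation credit $100,000 → $21,960

Excess of tentative minimum tax over ordinary income tax: $143,910 − $21,960 = $121,950.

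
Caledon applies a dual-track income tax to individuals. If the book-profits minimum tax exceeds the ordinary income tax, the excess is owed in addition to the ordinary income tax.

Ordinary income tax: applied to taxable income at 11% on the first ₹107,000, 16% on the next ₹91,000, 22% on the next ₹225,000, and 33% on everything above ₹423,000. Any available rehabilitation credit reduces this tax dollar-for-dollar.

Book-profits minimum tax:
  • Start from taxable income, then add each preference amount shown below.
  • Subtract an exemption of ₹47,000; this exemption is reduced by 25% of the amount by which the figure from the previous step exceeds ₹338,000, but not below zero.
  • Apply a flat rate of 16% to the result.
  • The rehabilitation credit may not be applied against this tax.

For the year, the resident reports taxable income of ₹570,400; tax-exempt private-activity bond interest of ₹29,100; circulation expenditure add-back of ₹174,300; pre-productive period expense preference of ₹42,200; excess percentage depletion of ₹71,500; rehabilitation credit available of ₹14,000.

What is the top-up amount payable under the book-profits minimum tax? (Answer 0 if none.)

Book-profits minimum tax:
  Adjusted income: ₹570,400 + ₹29,100 + ₹174,300 + ₹42,200 + ₹71,500 = ₹887,500
  Exemption: 25% × (₹887,500 − ₹338,000) = ₹137,375 ≥ ₹47,000, so the exemption is fully phased out
  Base: ₹887,500 − ₹0 = ₹887,500
  ₹887,500 × 16% = ₹142,000

Ordinary income tax:
  ₹107,000 × 11% = ₹11,770
  ₹91,000 × 16% = ₹14,560
  ₹225,000 × 22% = ₹49,500
  ₹147,400 × 33% = ₹48,642
  → ₹124,472
  Less rehabilitation credit ₹14,000 → ₹110,472

Excess of book-profits minimum tax over ordinary income tax: ₹142,000 − ₹110,472 = ₹31,528.

₹31,528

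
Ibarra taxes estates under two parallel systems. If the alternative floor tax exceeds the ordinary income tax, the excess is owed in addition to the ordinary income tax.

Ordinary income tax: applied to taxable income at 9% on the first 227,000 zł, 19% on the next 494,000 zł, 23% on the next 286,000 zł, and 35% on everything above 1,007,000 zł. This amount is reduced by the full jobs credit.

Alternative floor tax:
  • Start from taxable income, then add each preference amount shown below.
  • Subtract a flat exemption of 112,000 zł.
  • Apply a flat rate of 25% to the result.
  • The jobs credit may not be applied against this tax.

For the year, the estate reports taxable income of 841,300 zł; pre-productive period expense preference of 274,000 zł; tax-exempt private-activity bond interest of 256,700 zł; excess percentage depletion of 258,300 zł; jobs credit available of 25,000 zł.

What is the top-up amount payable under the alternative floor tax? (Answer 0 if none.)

262,616 zł

Alternative floor tax:
  Adjusted income: 841,300 zł + 274,000 zł + 256,700 zł + 258,300 zł = 1,630,300 zł
  Less exemption 112,000 zł → base 1,518,300 zł
  1,518,300 zł × 25% = 379,575 zł

Ordinary income tax:
  227,000 zł × 9% = 20,430 zł
  494,000 zł × 19% = 93,860 zł
  120,300 zł × 23% = 27,669 zł
  → 141,959 zł
  Less jobs credit 25,000 zł → 116,959 zł

Excess of alternative floor tax over ordinary income tax: 379,575 zł − 116,959 zł = 262,616 zł.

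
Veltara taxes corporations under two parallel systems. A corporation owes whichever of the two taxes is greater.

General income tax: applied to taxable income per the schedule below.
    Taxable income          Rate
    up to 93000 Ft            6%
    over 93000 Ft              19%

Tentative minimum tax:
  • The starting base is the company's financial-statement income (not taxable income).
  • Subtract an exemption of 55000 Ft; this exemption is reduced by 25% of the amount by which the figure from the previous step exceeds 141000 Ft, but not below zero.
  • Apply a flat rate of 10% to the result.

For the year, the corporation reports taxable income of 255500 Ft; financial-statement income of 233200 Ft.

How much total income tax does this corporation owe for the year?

36455 Ft

General income tax:
  93000 Ft × 6% = 5580 Ft
  162500 Ft × 19% = 30875 Ft
  → 36455 Ft

Tentative minimum tax:
  Base (financial-statement income): 233200 Ft
  Exemption: 55000 Ft − 25% × (233200 Ft − 141000 Ft) = 55000 Ft − 23050 Ft = 31950 Ft
  Base: 233200 Ft − 31950 Ft = 201250 Ft
  201250 Ft × 10% = 20125 Ft

36455 Ft > 20125 Ft, so the general income tax governs.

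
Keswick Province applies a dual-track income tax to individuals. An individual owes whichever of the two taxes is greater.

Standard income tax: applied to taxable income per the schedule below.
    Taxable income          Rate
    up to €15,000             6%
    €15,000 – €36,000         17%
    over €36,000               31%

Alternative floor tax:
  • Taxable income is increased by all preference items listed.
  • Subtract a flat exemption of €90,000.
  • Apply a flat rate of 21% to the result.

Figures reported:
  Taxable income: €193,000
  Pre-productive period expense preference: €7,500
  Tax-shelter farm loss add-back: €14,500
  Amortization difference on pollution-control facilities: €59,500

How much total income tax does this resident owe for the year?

Standard income tax:
  €15,000 × 6% = €900
  €21,000 × 17% = €3,570
  €157,000 × 31% = €48,670
  → €53,140

Alternative floor tax:
  Adjusted income: €193,000 + €7,500 + €14,500 + €59,500 = €274,500
  Less exemption €90,000 → base €184,500
  €184,500 × 21% = €38,745

€53,140 > €38,745, so the standard income tax governs.

€53,140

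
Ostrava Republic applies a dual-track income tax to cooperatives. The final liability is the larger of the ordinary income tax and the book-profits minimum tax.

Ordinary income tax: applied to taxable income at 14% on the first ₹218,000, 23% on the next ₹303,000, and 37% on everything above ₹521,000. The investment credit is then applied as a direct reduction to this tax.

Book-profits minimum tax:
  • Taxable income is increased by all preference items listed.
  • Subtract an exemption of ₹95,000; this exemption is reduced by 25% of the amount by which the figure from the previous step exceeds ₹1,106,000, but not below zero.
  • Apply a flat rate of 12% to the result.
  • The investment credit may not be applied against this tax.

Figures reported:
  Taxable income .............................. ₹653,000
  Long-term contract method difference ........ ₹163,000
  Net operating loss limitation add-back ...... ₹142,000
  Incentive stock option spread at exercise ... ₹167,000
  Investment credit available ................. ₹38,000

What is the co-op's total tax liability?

₹124,170

Book-profits minimum tax:
  Adjusted income: ₹653,000 + ₹163,000 + ₹142,000 + ₹167,000 = ₹1,125,000
  Exemption: ₹95,000 − 25% × (₹1,125,000 − ₹1,106,000) = ₹95,000 − ₹4,750 = ₹90,250
  Base: ₹1,125,000 − ₹90,250 = ₹1,034,750
  ₹1,034,750 × 12% = ₹124,170

Ordinary income tax:
  ₹218,000 × 14% = ₹30,520
  ₹303,000 × 23% = ₹69,690
  ₹132,000 × 37% = ₹48,840
  → ₹149,050
  Less investment credit ₹38,000 → ₹111,050

₹124,170 > ₹111,050, so the book-profits minimum tax is the binding amount.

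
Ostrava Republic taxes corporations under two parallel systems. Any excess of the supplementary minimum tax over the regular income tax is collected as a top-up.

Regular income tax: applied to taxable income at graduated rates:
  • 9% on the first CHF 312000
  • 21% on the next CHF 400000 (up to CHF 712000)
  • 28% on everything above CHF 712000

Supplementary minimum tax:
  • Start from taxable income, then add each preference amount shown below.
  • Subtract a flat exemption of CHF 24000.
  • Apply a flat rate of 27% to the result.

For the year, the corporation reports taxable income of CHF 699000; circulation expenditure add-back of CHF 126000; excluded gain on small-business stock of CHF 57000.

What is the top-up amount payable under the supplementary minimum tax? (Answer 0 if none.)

CHF 122310

Regular income tax:
  CHF 312000 × 9% = CHF 28080
  CHF 387000 × 21% = CHF 81270
  → CHF 109350

Supplementary minimum tax:
  Adjusted income: CHF 699000 + CHF 126000 + CHF 57000 = CHF 882000
  Less exemption CHF 24000 → base CHF 858000
  CHF 858000 × 27% = CHF 231660

Excess of supplementary minimum tax over regular income tax: CHF 231660 − CHF 109350 = CHF 122310.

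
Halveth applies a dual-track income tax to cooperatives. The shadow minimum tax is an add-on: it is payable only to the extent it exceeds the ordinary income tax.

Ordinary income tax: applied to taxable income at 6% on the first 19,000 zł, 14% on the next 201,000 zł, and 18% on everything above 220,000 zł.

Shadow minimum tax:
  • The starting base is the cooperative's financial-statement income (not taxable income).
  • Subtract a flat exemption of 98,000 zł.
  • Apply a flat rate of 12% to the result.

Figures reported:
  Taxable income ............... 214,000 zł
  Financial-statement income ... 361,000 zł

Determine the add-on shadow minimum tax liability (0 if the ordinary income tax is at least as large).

Shadow minimum tax:
  Base (financial-statement income): 361,000 zł
  Less exemption 98,000 zł → base 263,000 zł
  263,000 zł × 12% = 31,560 zł

Ordinary income tax:
  19,000 zł × 6% = 1,140 zł
  195,000 zł × 14% = 27,300 zł
  → 28,440 zł

Excess of shadow minimum tax over ordinary income tax: 31,560 zł − 28,440 zł = 3,120 zł.

3,120 zł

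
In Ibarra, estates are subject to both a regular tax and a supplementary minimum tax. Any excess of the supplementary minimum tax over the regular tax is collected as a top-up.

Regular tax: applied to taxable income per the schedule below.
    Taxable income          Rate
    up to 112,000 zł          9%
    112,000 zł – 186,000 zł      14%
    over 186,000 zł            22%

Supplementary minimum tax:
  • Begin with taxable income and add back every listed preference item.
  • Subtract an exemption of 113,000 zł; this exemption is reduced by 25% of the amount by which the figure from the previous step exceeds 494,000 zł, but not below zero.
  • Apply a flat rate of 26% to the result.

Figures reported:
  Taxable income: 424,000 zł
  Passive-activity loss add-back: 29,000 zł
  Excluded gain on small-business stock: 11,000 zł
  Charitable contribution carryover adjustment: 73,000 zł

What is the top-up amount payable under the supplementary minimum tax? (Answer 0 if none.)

40,235 zł

Supplementary minimum tax:
  Adjusted income: 424,000 zł + 29,000 zł + 11,000 zł + 73,000 zł = 537,000 zł
  Exemption: 113,000 zł − 25% × (537,000 zł − 494,000 zł) = 113,000 zł − 10,750 zł = 102,250 zł
  Base: 537,000 zł − 102,250 zł = 434,750 zł
  434,750 zł × 26% = 113,035 zł

Regular tax:
  112,000 zł × 9% = 10,080 zł
  74,000 zł × 14% = 10,360 zł
  238,000 zł × 22% = 52,360 zł
  → 72,800 zł

Excess of supplementary minimum tax over regular tax: 113,035 zł − 72,800 zł = 40,235 zł.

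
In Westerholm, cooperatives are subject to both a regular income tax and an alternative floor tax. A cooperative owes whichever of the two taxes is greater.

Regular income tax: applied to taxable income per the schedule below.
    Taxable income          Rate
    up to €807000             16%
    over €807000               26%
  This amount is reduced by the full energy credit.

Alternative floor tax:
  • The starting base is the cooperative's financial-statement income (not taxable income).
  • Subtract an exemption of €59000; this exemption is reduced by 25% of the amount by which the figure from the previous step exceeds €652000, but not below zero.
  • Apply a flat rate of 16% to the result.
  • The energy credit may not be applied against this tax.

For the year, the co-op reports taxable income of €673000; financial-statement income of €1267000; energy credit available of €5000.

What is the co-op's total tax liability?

Regular income tax:
  €673000 × 16% = €107680
  Less energy credit €5000 → €102680

Alternative floor tax:
  Base (financial-statement income): €1267000
  Exemption: 25% × (€1267000 − €652000) = €153750 ≥ €59000, so the exemption is fully phased out
  Base: €1267000 − €0 = €1267000
  €1267000 × 16% = €202720

€202720 > €102680, so the alternative floor tax is the binding amount.

€202720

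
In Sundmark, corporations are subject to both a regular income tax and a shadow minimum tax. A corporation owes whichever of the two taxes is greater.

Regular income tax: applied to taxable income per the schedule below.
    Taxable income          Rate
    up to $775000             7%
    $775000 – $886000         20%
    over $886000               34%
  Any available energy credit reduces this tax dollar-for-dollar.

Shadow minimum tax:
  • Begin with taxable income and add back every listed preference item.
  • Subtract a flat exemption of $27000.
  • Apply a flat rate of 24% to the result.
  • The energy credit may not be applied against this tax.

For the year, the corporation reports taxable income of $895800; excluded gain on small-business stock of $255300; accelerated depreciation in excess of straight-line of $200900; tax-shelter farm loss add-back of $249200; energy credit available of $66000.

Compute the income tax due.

$377808

Regular income tax:
  $775000 × 7% = $54250
  $111000 × 20% = $22200
  $9800 × 34% = $3332
  → $79782
  Less energy credit $66000 → $13782

Shadow minimum tax:
  Adjusted income: $895800 + $255300 + $200900 + $249200 = $1601200
  Less exemption $27000 → base $1574200
  $1574200 × 24% = $377808

$377808 > $13782, so the shadow minimum tax is the binding amount.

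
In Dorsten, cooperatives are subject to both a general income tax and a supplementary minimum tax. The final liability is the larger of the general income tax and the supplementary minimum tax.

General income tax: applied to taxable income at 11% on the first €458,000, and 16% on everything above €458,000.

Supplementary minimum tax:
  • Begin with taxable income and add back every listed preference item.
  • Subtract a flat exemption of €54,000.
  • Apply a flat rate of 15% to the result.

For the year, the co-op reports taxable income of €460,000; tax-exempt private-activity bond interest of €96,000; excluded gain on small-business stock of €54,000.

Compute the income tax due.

General income tax:
  €458,000 × 11% = €50,380
  €2,000 × 16% = €320
  → €50,700

Supplementary minimum tax:
  Adjusted income: €460,000 + €96,000 + €54,000 = €610,000
  Less exemption €54,000 → base €556,000
  €556,000 × 15% = €83,400

€83,400 > €50,700, so the supplementary minimum tax is the binding amount.

€83,400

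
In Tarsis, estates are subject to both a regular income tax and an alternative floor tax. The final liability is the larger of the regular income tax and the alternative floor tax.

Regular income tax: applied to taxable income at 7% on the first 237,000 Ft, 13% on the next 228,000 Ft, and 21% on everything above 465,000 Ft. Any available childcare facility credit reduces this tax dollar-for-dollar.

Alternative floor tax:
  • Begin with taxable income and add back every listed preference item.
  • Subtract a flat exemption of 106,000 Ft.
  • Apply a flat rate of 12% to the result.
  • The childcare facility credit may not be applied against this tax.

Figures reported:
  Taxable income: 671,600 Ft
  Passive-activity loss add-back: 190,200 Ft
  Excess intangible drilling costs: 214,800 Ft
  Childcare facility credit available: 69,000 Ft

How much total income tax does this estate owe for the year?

Regular income tax:
  237,000 Ft × 7% = 16,590 Ft
  228,000 Ft × 13% = 29,640 Ft
  206,600 Ft × 21% = 43,386 Ft
  → 89,616 Ft
  Less childcare facility credit 69,000 Ft → 20,616 Ft

Alternative floor tax:
  Adjusted income: 671,600 Ft + 190,200 Ft + 214,800 Ft = 1,076,600 Ft
  Less exemption 106,000 Ft → base 970,600 Ft
  970,600 Ft × 12% = 116,472 Ft

116,472 Ft > 20,616 Ft, so the alternative floor tax is the binding amount.

116,472 Ft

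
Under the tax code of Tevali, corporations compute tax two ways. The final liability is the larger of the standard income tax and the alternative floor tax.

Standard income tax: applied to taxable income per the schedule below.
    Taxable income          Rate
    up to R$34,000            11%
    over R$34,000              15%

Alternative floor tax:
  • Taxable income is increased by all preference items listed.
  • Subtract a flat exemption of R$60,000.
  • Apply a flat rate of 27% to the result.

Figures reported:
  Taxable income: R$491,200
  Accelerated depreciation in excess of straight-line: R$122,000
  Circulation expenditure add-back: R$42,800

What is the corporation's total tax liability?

Alternative floor tax:
  Adjusted income: R$491,200 + R$122,000 + R$42,800 = R$656,000
  Less exemption R$60,000 → base R$596,000
  R$596,000 × 27% = R$160,920

Standard income tax:
  R$34,000 × 11% = R$3,740
  R$457,200 × 15% = R$68,580
  → R$72,320

R$160,920 > R$72,320, so the alternative floor tax is the binding amount.

R$160,920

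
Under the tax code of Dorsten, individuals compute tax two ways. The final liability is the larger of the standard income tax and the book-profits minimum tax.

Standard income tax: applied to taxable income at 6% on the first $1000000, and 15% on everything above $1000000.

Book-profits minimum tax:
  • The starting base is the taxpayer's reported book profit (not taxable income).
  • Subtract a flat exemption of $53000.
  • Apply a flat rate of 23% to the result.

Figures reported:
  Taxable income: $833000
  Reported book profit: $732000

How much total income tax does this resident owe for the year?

Standard income tax:
  $833000 × 6% = $49980

Book-profits minimum tax:
  Base (reported book profit): $732000
  Less exemption $53000 → base $679000
  $679000 × 23% = $156170

$156170 > $49980, so the book-profits minimum tax is the binding amount.

$156170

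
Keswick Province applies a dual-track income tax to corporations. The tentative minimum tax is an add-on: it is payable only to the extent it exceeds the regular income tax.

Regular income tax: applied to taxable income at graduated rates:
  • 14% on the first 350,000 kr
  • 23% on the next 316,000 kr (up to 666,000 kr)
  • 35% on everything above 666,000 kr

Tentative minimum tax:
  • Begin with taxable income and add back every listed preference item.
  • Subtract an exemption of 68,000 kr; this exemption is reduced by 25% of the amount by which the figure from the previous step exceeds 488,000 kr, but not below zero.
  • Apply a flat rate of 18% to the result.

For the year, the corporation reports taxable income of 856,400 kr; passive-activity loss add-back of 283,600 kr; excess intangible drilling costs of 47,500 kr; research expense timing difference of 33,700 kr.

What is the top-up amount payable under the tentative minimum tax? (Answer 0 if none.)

31,496 kr

Tentative minimum tax:
  Adjusted income: 856,400 kr + 283,600 kr + 47,500 kr + 33,700 kr = 1,221,200 kr
  Exemption: 25% × (1,221,200 kr − 488,000 kr) = 183,300 kr ≥ 68,000 kr, so the exemption is fully phased out
  Base: 1,221,200 kr − 0 kr = 1,221,200 kr
  1,221,200 kr × 18% = 219,816 kr

Regular income tax:
  350,000 kr × 14% = 49,000 kr
  316,000 kr × 23% = 72,680 kr
  190,400 kr × 35% = 66,640 kr
  → 188,320 kr

Excess of tentative minimum tax over regular income tax: 219,816 kr − 188,320 kr = 31,496 kr.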